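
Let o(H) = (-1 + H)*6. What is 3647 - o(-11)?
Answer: 3719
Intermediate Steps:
o(H) = -6 + 6*H
3647 - o(-11) = 3647 - (-6 + 6*(-11)) = 3647 - (-6 - 66) = 3647 - 1*(-72) = 3647 + 72 = 3719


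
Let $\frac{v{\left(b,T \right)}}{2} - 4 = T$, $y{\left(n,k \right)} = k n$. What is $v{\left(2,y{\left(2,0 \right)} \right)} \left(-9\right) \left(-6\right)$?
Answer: $432$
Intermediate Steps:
$v{\left(b,T \right)} = 8 + 2 T$
$v{\left(2,y{\left(2,0 \right)} \right)} \left(-9\right) \left(-6\right) = \left(8 + 2 \cdot 0 \cdot 2\right) \left(-9\right) \left(-6\right) = \left(8 + 2 \cdot 0\right) \left(-9\right) \left(-6\right) = \left(8 + 0\right) \left(-9\right) \left(-6\right) = 8 \left(-9\right) \left(-6\right) = \left(-72\right) \left(-6\right) = 432$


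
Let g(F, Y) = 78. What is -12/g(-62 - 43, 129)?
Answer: -2/13 ≈ -0.15385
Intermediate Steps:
-12/g(-62 - 43, 129) = -12/78 = (1/78)*(-12) = -2/13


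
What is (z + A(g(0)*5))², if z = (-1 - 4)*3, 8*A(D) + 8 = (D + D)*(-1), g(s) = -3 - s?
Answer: 2401/16 ≈ 150.06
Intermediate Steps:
A(D) = -1 - D/4 (A(D) = -1 + ((D + D)*(-1))/8 = -1 + ((2*D)*(-1))/8 = -1 + (-2*D)/8 = -1 - D/4)
z = -15 (z = -5*3 = -15)
(z + A(g(0)*5))² = (-15 + (-1 - (-3 - 1*0)*5/4))² = (-15 + (-1 - (-3 + 0)*5/4))² = (-15 + (-1 - (-3)*5/4))² = (-15 + (-1 - ¼*(-15)))² = (-15 + (-1 + 15/4))² = (-15 + 11/4)² = (-49/4)² = 2401/16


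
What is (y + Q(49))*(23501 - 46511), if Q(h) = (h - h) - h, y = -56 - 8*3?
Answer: 2968290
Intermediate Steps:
y = -80 (y = -56 - 24 = -80)
Q(h) = -h (Q(h) = 0 - h = -h)
(y + Q(49))*(23501 - 46511) = (-80 - 1*49)*(23501 - 46511) = (-80 - 49)*(-23010) = -129*(-23010) = 2968290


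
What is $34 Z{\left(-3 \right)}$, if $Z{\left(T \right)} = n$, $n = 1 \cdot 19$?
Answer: $646$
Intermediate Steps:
$n = 19$
$Z{\left(T \right)} = 19$
$34 Z{\left(-3 \right)} = 34 \cdot 19 = 646$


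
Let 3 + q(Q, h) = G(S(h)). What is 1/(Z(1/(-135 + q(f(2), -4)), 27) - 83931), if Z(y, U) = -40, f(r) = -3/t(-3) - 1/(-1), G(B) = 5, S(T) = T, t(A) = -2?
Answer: -1/83971 ≈ -1.1909e-5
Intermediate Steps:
f(r) = 5/2 (f(r) = -3/(-2) - 1/(-1) = -3*(-½) - 1*(-1) = 3/2 + 1 = 5/2)
q(Q, h) = 2 (q(Q, h) = -3 + 5 = 2)
1/(Z(1/(-135 + q(f(2), -4)), 27) - 83931) = 1/(-40 - 83931) = 1/(-83971) = -1/83971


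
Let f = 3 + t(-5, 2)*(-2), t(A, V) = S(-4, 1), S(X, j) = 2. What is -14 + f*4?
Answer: -18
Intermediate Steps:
t(A, V) = 2
f = -1 (f = 3 + 2*(-2) = 3 - 4 = -1)
-14 + f*4 = -14 - 1*4 = -14 - 4 = -18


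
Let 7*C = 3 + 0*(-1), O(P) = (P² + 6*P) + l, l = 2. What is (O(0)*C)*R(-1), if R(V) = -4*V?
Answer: 24/7 ≈ 3.4286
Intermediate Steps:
O(P) = 2 + P² + 6*P (O(P) = (P² + 6*P) + 2 = 2 + P² + 6*P)
C = 3/7 (C = (3 + 0*(-1))/7 = (3 + 0)/7 = (⅐)*3 = 3/7 ≈ 0.42857)
(O(0)*C)*R(-1) = ((2 + 0² + 6*0)*(3/7))*(-4*(-1)) = ((2 + 0 + 0)*(3/7))*4 = (2*(3/7))*4 = (6/7)*4 = 24/7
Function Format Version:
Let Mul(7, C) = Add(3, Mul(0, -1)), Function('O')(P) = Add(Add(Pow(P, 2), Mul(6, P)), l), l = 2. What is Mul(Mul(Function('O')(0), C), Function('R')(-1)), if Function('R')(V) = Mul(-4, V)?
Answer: Rational(24, 7) ≈ 3.4286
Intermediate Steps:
Function('O')(P) = Add(2, Pow(P, 2), Mul(6, P)) (Function('O')(P) = Add(Add(Pow(P, 2), Mul(6, P)), 2) = Add(2, Pow(P, 2), Mul(6, P)))
C = Rational(3, 7) (C = Mul(Rational(1, 7), Add(3, Mul(0, -1))) = Mul(Rational(1, 7), Add(3, 0)) = Mul(Rational(1, 7), 3) = Rational(3, 7) ≈ 0.42857)
Mul(Mul(Function('O')(0), C), Function('R')(-1)) = Mul(Mul(Add(2, Pow(0, 2), Mul(6, 0)), Rational(3, 7)), Mul(-4, -1)) = Mul(Mul(Add(2, 0, 0), Rational(3, 7)), 4) = Mul(Mul(2, Rational(3, 7)), 4) = Mul(Rational(6, 7), 4) = Rational(24, 7)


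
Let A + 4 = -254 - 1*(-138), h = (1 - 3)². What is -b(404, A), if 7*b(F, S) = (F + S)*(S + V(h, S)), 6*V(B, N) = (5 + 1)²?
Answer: 32376/7 ≈ 4625.1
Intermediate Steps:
h = 4 (h = (-2)² = 4)
V(B, N) = 6 (V(B, N) = (5 + 1)²/6 = (⅙)*6² = (⅙)*36 = 6)
A = -120 (A = -4 + (-254 - 1*(-138)) = -4 + (-254 + 138) = -4 - 116 = -120)
b(F, S) = (6 + S)*(F + S)/7 (b(F, S) = ((F + S)*(S + 6))/7 = ((F + S)*(6 + S))/7 = ((6 + S)*(F + S))/7 = (6 + S)*(F + S)/7)
-b(404, A) = -((⅐)*(-120)² + (6/7)*404 + (6/7)*(-120) + (⅐)*404*(-120)) = -((⅐)*14400 + 2424/7 - 720/7 - 48480/7) = -(14400/7 + 2424/7 - 720/7 - 48480/7) = -1*(-32376/7) = 32376/7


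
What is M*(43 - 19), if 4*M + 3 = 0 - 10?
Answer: -78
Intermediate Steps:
M = -13/4 (M = -¾ + (0 - 10)/4 = -¾ + (¼)*(-10) = -¾ - 5/2 = -13/4 ≈ -3.2500)
M*(43 - 19) = -13*(43 - 19)/4 = -13/4*24 = -78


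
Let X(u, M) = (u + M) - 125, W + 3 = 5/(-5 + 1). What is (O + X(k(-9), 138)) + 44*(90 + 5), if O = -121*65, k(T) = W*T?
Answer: -14535/4 ≈ -3633.8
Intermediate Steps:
W = -17/4 (W = -3 + 5/(-5 + 1) = -3 + 5/(-4) = -3 + 5*(-¼) = -3 - 5/4 = -17/4 ≈ -4.2500)
k(T) = -17*T/4
X(u, M) = -125 + M + u (X(u, M) = (M + u) - 125 = -125 + M + u)
O = -7865
(O + X(k(-9), 138)) + 44*(90 + 5) = (-7865 + (-125 + 138 - 17/4*(-9))) + 44*(90 + 5) = (-7865 + (-125 + 138 + 153/4)) + 44*95 = (-7865 + 205/4) + 4180 = -31255/4 + 4180 = -14535/4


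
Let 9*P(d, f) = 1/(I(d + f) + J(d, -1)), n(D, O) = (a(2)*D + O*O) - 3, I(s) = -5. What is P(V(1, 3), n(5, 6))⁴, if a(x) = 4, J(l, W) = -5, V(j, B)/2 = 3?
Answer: 1/65610000 ≈ 1.5242e-8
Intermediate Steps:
V(j, B) = 6 (V(j, B) = 2*3 = 6)
n(D, O) = -3 + O² + 4*D (n(D, O) = (4*D + O*O) - 3 = (4*D + O²) - 3 = (O² + 4*D) - 3 = -3 + O² + 4*D)
P(d, f) = -1/90 (P(d, f) = 1/(9*(-5 - 5)) = (⅑)/(-10) = (⅑)*(-⅒) = -1/90)
P(V(1, 3), n(5, 6))⁴ = (-1/90)⁴ = 1/65610000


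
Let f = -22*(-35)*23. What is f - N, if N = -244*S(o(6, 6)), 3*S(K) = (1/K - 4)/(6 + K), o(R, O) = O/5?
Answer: 2863225/162 ≈ 17674.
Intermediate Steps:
o(R, O) = O/5 (o(R, O) = O*(⅕) = O/5)
S(K) = (-4 + 1/K)/(3*(6 + K)) (S(K) = ((1/K - 4)/(6 + K))/3 = ((-4 + 1/K)/(6 + K))/3 = (-4 + 1/K)/(3*(6 + K)))
N = 5795/162 (N = -244*(1 - 4*6/5)/(3*((⅕)*6)*(6 + (⅕)*6)) = -244*(1 - 4*6/5)/(3*6/5*(6 + 6/5)) = -244*5*(1 - 24/5)/(3*6*36/5) = -244*5*5*(-19)/(3*6*36*5) = -244*(-95/648) = 5795/162 ≈ 35.772)
f = 17710 (f = 770*23 = 17710)
f - N = 17710 - 1*5795/162 = 17710 - 5795/162 = 2863225/162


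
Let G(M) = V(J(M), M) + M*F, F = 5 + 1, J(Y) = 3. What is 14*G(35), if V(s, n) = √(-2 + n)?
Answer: 2940 + 14*√33 ≈ 3020.4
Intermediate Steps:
F = 6
G(M) = √(-2 + M) + 6*M (G(M) = √(-2 + M) + M*6 = √(-2 + M) + 6*M)
14*G(35) = 14*(√(-2 + 35) + 6*35) = 14*(√33 + 210) = 14*(210 + √33) = 2940 + 14*√33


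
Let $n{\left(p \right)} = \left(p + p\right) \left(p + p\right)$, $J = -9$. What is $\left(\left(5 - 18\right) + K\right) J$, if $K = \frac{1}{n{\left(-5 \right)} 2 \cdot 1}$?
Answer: $\frac{23391}{200} \approx 116.95$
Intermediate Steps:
$n{\left(p \right)} = 4 p^{2}$ ($n{\left(p \right)} = 2 p 2 p = 4 p^{2}$)
$K = \frac{1}{200}$ ($K = \frac{1}{4 \left(-5\right)^{2} \cdot 2 \cdot 1} = \frac{1}{4 \cdot 25 \cdot 2 \cdot 1} = \frac{1}{100 \cdot 2 \cdot 1} = \frac{1}{200 \cdot 1} = \frac{1}{200} \approx 0.005$)
$\left(\left(5 - 18\right) + K\right) J = \left(\left(5 - 18\right) + \frac{1}{200}\right) \left(-9\right) = \left(-13 + \frac{1}{200}\right) \left(-9\right) = \left(- \frac{2599}{200}\right) \left(-9\right) = \frac{23391}{200}$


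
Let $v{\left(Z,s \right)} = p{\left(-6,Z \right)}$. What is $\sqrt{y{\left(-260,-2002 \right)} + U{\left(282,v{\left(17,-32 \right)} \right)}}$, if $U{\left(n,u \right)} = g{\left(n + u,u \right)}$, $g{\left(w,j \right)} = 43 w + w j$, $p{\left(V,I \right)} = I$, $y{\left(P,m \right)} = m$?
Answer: $\sqrt{15938} \approx 126.25$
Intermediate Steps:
$g{\left(w,j \right)} = 43 w + j w$
$v{\left(Z,s \right)} = Z$
$U{\left(n,u \right)} = \left(43 + u\right) \left(n + u\right)$ ($U{\left(n,u \right)} = \left(n + u\right) \left(43 + u\right) = \left(43 + u\right) \left(n + u\right)$)
$\sqrt{y{\left(-260,-2002 \right)} + U{\left(282,v{\left(17,-32 \right)} \right)}} = \sqrt{-2002 + \left(43 + 17\right) \left(282 + 17\right)} = \sqrt{-2002 + 60 \cdot 299} = \sqrt{-2002 + 17940} = \sqrt{15938}$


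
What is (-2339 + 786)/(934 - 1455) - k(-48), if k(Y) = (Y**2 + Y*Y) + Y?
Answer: -2374207/521 ≈ -4557.0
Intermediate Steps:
k(Y) = Y + 2*Y**2 (k(Y) = (Y**2 + Y**2) + Y = 2*Y**2 + Y = Y + 2*Y**2)
(-2339 + 786)/(934 - 1455) - k(-48) = (-2339 + 786)/(934 - 1455) - (-48)*(1 + 2*(-48)) = -1553/(-521) - (-48)*(1 - 96) = -1553*(-1/521) - (-48)*(-95) = 1553/521 - 1*4560 = 1553/521 - 4560 = -2374207/521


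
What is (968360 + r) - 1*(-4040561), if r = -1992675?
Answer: 3016246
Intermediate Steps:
(968360 + r) - 1*(-4040561) = (968360 - 1992675) - 1*(-4040561) = -1024315 + 4040561 = 3016246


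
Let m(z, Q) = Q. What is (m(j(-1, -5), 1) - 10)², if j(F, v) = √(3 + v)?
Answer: 81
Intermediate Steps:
(m(j(-1, -5), 1) - 10)² = (1 - 10)² = (-9)² = 81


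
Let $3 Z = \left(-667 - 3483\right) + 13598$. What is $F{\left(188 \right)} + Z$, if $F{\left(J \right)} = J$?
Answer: $\frac{10012}{3} \approx 3337.3$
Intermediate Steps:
$Z = \frac{9448}{3}$ ($Z = \frac{\left(-667 - 3483\right) + 13598}{3} = \frac{-4150 + 13598}{3} = \frac{1}{3} \cdot 9448 = \frac{9448}{3} \approx 3149.3$)
$F{\left(188 \right)} + Z = 188 + \frac{9448}{3} = \frac{10012}{3}$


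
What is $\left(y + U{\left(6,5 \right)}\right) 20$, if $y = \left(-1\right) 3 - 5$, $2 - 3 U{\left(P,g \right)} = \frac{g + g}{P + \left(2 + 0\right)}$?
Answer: $-155$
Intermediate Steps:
$U{\left(P,g \right)} = \frac{2}{3} - \frac{2 g}{3 \left(2 + P\right)}$ ($U{\left(P,g \right)} = \frac{2}{3} - \frac{\left(g + g\right) \frac{1}{P + \left(2 + 0\right)}}{3} = \frac{2}{3} - \frac{2 g \frac{1}{P + 2}}{3} = \frac{2}{3} - \frac{2 g \frac{1}{2 + P}}{3} = \frac{2}{3} - \frac{2 g}{3 \left(2 + P\right)}$)
$y = -8$ ($y = -3 - 5 = -8$)
$\left(y + U{\left(6,5 \right)}\right) 20 = \left(-8 + \frac{2 \left(2 + 6 - 5\right)}{3 \left(2 + 6\right)}\right) 20 = \left(-8 + \frac{2 \left(2 + 6 - 5\right)}{3 \cdot 8}\right) 20 = \left(-8 + \frac{2}{3} \cdot \frac{1}{8} \cdot 3\right) 20 = \left(-8 + \frac{1}{4}\right) 20 = \left(- \frac{31}{4}\right) 20 = -155$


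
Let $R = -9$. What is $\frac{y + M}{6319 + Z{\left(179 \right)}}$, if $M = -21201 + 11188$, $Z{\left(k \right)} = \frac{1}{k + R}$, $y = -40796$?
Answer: $- \frac{8637530}{1074231} \approx -8.0407$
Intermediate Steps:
$Z{\left(k \right)} = \frac{1}{-9 + k}$ ($Z{\left(k \right)} = \frac{1}{k - 9} = \frac{1}{-9 + k}$)
$M = -10013$
$\frac{y + M}{6319 + Z{\left(179 \right)}} = \frac{-40796 - 10013}{6319 + \frac{1}{-9 + 179}} = - \frac{50809}{6319 + \frac{1}{170}} = - \frac{50809}{\frac{1074231}{170}} = \left(-50809\right) \frac{170}{1074231} = - \frac{8637530}{1074231}$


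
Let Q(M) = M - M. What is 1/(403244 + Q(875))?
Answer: 1/403244 ≈ 2.4799e-6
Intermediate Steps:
Q(M) = 0
1/(403244 + Q(875)) = 1/(403244 + 0) = 1/403244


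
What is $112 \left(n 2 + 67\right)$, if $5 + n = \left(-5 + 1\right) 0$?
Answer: $6384$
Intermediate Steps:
$n = -5$ ($n = -5 + \left(-5 + 1\right) 0 = -5 - 0 = -5 + 0 = -5$)
$112 \left(n 2 + 67\right) = 112 \left(\left(-5\right) 2 + 67\right) = 112 \left(-10 + 67\right) = 112 \cdot 57 = 6384$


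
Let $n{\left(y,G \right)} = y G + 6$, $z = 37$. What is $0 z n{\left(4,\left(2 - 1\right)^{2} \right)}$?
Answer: $0$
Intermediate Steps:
$n{\left(y,G \right)} = 6 + G y$ ($n{\left(y,G \right)} = G y + 6 = 6 + G y$)
$0 z n{\left(4,\left(2 - 1\right)^{2} \right)} = 0 \cdot 37 \left(6 + \left(2 - 1\right)^{2} \cdot 4\right) = 0 \left(6 + 1^{2} \cdot 4\right) = 0 \left(6 + 1 \cdot 4\right) = 0 \left(6 + 4\right) = 0 \cdot 10 = 0$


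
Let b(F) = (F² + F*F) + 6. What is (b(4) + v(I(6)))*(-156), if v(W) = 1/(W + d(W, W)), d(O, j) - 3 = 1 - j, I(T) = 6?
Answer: -5967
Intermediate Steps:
b(F) = 6 + 2*F² (b(F) = (F² + F²) + 6 = 2*F² + 6 = 6 + 2*F²)
d(O, j) = 4 - j (d(O, j) = 3 + (1 - j) = 4 - j)
v(W) = ¼ (v(W) = 1/(W + (4 - W)) = 1/4 = ¼)
(b(4) + v(I(6)))*(-156) = ((6 + 2*4²) + ¼)*(-156) = ((6 + 2*16) + ¼)*(-156) = ((6 + 32) + ¼)*(-156) = (38 + ¼)*(-156) = (153/4)*(-156) = -5967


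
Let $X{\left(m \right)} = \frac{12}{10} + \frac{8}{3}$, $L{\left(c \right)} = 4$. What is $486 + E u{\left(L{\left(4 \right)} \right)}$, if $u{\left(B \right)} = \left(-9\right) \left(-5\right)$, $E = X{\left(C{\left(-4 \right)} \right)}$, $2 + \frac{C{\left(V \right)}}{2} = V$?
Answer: $660$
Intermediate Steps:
$C{\left(V \right)} = -4 + 2 V$
$X{\left(m \right)} = \frac{58}{15}$ ($X{\left(m \right)} = 12 \cdot \frac{1}{10} + 8 \cdot \frac{1}{3} = \frac{6}{5} + \frac{8}{3} = \frac{58}{15}$)
$E = \frac{58}{15} \approx 3.8667$
$u{\left(B \right)} = 45$
$486 + E u{\left(L{\left(4 \right)} \right)} = 486 + \frac{58}{15} \cdot 45 = 486 + 174 = 660$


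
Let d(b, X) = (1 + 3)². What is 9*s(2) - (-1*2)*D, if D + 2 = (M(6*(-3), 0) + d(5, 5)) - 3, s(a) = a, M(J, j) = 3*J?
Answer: -68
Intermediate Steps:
d(b, X) = 16 (d(b, X) = 4² = 16)
D = -43 (D = -2 + ((3*(6*(-3)) + 16) - 3) = -2 + ((3*(-18) + 16) - 3) = -2 + ((-54 + 16) - 3) = -2 + (-38 - 3) = -2 - 41 = -43)
9*s(2) - (-1*2)*D = 9*2 - (-1*2)*(-43) = 18 - (-2)*(-43) = 18 - 1*86 = 18 - 86 = -68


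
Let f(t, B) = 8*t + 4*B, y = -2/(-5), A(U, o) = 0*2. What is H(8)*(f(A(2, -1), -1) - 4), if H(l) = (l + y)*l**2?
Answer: -21504/5 ≈ -4300.8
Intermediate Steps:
A(U, o) = 0
y = 2/5 (y = -2*(-1/5) = 2/5 ≈ 0.40000)
f(t, B) = 4*B + 8*t
H(l) = l**2*(2/5 + l) (H(l) = (l + 2/5)*l**2 = (2/5 + l)*l**2 = l**2*(2/5 + l))
H(8)*(f(A(2, -1), -1) - 4) = (8**2*(2/5 + 8))*((4*(-1) + 8*0) - 4) = (64*(42/5))*((-4 + 0) - 4) = 2688*(-4 - 4)/5 = (2688/5)*(-8) = -21504/5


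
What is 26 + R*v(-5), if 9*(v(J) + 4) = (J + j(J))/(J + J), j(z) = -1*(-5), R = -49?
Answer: 222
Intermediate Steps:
j(z) = 5
v(J) = -4 + (5 + J)/(18*J) (v(J) = -4 + ((J + 5)/(J + J))/9 = -4 + ((5 + J)/((2*J)))/9 = -4 + ((5 + J)*(1/(2*J)))/9 = -4 + ((5 + J)/(2*J))/9 = -4 + (5 + J)/(18*J))
26 + R*v(-5) = 26 - 49*(5 - 71*(-5))/(18*(-5)) = 26 - 49*(-1)*(5 + 355)/(18*5) = 26 - 49*(-1)*360/(18*5) = 26 - 49*(-4) = 26 + 196 = 222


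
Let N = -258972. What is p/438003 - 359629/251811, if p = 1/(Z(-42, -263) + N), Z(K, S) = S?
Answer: -1512382567277528/1058965118626065 ≈ -1.4282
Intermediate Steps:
p = -1/259235 (p = 1/(-263 - 258972) = 1/(-259235) = -1/259235 ≈ -3.8575e-6)
p/438003 - 359629/251811 = -1/259235/438003 - 359629/251811 = -1/259235*1/438003 - 359629*1/251811 = -1/113545707705 - 359629/251811 = -1512382567277528/1058965118626065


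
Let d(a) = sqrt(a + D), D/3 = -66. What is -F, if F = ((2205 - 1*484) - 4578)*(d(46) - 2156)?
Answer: -6159692 + 5714*I*sqrt(38) ≈ -6.1597e+6 + 35223.0*I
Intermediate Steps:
D = -198 (D = 3*(-66) = -198)
d(a) = sqrt(-198 + a) (d(a) = sqrt(a - 198) = sqrt(-198 + a))
F = 6159692 - 5714*I*sqrt(38) (F = ((2205 - 1*484) - 4578)*(sqrt(-198 + 46) - 2156) = ((2205 - 484) - 4578)*(sqrt(-152) - 2156) = (1721 - 4578)*(2*I*sqrt(38) - 2156) = -2857*(-2156 + 2*I*sqrt(38)) = 6159692 - 5714*I*sqrt(38) ≈ 6.1597e+6 - 35223.0*I)
-F = -(6159692 - 5714*I*sqrt(38)) = -6159692 + 5714*I*sqrt(38)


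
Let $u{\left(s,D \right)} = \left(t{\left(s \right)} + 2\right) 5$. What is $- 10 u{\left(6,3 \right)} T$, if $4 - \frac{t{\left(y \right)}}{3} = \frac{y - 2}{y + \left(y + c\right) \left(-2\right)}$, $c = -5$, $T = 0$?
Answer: $0$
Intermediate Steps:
$t{\left(y \right)} = 12 - \frac{3 \left(-2 + y\right)}{10 - y}$ ($t{\left(y \right)} = 12 - 3 \frac{y - 2}{y + \left(y - 5\right) \left(-2\right)} = 12 - 3 \frac{-2 + y}{y + \left(-5 + y\right) \left(-2\right)} = 12 - 3 \frac{-2 + y}{y - \left(-10 + 2 y\right)} = 12 - 3 \frac{-2 + y}{10 - y} = 12 - \frac{3 \left(-2 + y\right)}{10 - y}$)
$u{\left(s,D \right)} = 10 + \frac{15 \left(-42 + 5 s\right)}{-10 + s}$ ($u{\left(s,D \right)} = \left(\frac{3 \left(-42 + 5 s\right)}{-10 + s} + 2\right) 5 = \left(2 + \frac{3 \left(-42 + 5 s\right)}{-10 + s}\right) 5 = 10 + \frac{15 \left(-42 + 5 s\right)}{-10 + s}$)
$- 10 u{\left(6,3 \right)} T = - 10 \frac{5 \left(-146 + 17 \cdot 6\right)}{-10 + 6} \cdot 0 = - 10 \frac{5 \left(-146 + 102\right)}{-4} \cdot 0 = - 10 \cdot 5 \left(- \frac{1}{4}\right) \left(-44\right) 0 = \left(-10\right) 55 \cdot 0 = \left(-550\right) 0 = 0$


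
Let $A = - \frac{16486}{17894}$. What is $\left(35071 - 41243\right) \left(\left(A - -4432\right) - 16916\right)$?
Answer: $\frac{689428391652}{8947} \approx 7.7057 \cdot 10^{7}$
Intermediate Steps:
$A = - \frac{8243}{8947}$ ($A = \left(-16486\right) \frac{1}{17894} = - \frac{8243}{8947} \approx -0.92131$)
$\left(35071 - 41243\right) \left(\left(A - -4432\right) - 16916\right) = \left(35071 - 41243\right) \left(\left(- \frac{8243}{8947} - -4432\right) - 16916\right) = - 6172 \left(\left(- \frac{8243}{8947} + 4432\right) - 16916\right) = - 6172 \left(\frac{39644861}{8947} - 16916\right) = \left(-6172\right) \left(- \frac{111702591}{8947}\right) = \frac{689428391652}{8947}$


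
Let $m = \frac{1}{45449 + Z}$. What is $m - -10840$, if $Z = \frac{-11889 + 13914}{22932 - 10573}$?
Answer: $\frac{6088895393799}{561706216} \approx 10840.0$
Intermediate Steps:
$Z = \frac{2025}{12359}$ ($Z = \frac{2025}{22932 - 10573} = \frac{2025}{12359} \approx 0.16385$)
$m = \frac{12359}{561706216}$ ($m = \frac{1}{45449 + \frac{2025}{12359}} = \frac{1}{\frac{561706216}{12359}} = \frac{12359}{561706216} \approx 2.2003 \cdot 10^{-5}$)
$m - -10840 = \frac{12359}{561706216} - -10840 = \frac{12359}{561706216} + 10840 = \frac{6088895393799}{561706216}$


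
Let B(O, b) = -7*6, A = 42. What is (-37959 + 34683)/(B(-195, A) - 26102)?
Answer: 819/6536 ≈ 0.12531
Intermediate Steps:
B(O, b) = -42
(-37959 + 34683)/(B(-195, A) - 26102) = (-37959 + 34683)/(-42 - 26102) = -3276/(-26144) = -3276*(-1/26144) = 819/6536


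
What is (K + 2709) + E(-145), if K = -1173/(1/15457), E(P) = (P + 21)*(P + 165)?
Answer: -18130832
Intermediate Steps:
E(P) = (21 + P)*(165 + P)
K = -18131061 (K = -1173/1/15457 = -1173*15457 = -18131061)
(K + 2709) + E(-145) = (-18131061 + 2709) + (3465 + (-145)² + 186*(-145)) = -18128352 + (3465 + 21025 - 26970) = -18128352 - 2480 = -18130832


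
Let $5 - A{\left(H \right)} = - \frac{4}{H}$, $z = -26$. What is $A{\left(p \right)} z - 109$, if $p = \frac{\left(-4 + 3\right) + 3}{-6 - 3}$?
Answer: $229$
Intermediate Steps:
$p = - \frac{2}{9}$ ($p = \frac{-1 + 3}{-9} = 2 \left(- \frac{1}{9}\right) = - \frac{2}{9} \approx -0.22222$)
$A{\left(H \right)} = 5 + \frac{4}{H}$ ($A{\left(H \right)} = 5 - - \frac{4}{H} = 5 + \frac{4}{H}$)
$A{\left(p \right)} z - 109 = \left(5 + \frac{4}{- \frac{2}{9}}\right) \left(-26\right) - 109 = \left(5 + 4 \left(- \frac{9}{2}\right)\right) \left(-26\right) - 109 = \left(5 - 18\right) \left(-26\right) - 109 = \left(-13\right) \left(-26\right) - 109 = 338 - 109 = 229$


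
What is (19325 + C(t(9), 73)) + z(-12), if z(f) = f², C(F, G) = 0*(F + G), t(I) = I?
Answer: 19469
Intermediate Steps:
C(F, G) = 0
(19325 + C(t(9), 73)) + z(-12) = (19325 + 0) + (-12)² = 19325 + 144 = 19469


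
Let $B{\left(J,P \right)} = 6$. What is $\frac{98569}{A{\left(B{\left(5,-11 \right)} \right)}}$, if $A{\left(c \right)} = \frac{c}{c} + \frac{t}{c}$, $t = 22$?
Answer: $\frac{295707}{14} \approx 21122.0$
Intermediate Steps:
$A{\left(c \right)} = 1 + \frac{22}{c}$ ($A{\left(c \right)} = \frac{c}{c} + \frac{22}{c} = 1 + \frac{22}{c}$)
$\frac{98569}{A{\left(B{\left(5,-11 \right)} \right)}} = \frac{98569}{\frac{1}{6} \left(22 + 6\right)} = \frac{98569}{\frac{1}{6} \cdot 28} = \frac{98569}{\frac{14}{3}} = 98569 \cdot \frac{3}{14} = \frac{295707}{14}$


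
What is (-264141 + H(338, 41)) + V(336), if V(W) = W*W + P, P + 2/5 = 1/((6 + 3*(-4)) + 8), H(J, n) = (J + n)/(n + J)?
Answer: -1512439/10 ≈ -1.5124e+5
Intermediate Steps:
H(J, n) = 1 (H(J, n) = (J + n)/(J + n) = 1)
P = ⅒ (P = -⅖ + 1/((6 + 3*(-4)) + 8) = -⅖ + 1/((6 - 12) + 8) = -⅖ + 1/(-6 + 8) = -⅖ + 1/2 = -⅖ + ½ = ⅒ ≈ 0.10000)
V(W) = ⅒ + W² (V(W) = W*W + ⅒ = W² + ⅒ = ⅒ + W²)
(-264141 + H(338, 41)) + V(336) = (-264141 + 1) + (⅒ + 336²) = -264140 + (⅒ + 112896) = -264140 + 1128961/10 = -1512439/10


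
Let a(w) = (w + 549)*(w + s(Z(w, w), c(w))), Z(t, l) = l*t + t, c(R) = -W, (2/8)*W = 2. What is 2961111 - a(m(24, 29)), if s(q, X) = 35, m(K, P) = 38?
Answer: 2918260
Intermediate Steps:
W = 8 (W = 4*2 = 8)
c(R) = -8 (c(R) = -1*8 = -8)
Z(t, l) = t + l*t
a(w) = (35 + w)*(549 + w) (a(w) = (w + 549)*(w + 35) = (549 + w)*(35 + w) = (35 + w)*(549 + w))
2961111 - a(m(24, 29)) = 2961111 - (19215 + 38² + 584*38) = 2961111 - (19215 + 1444 + 22192) = 2961111 - 1*42851 = 2961111 - 42851 = 2918260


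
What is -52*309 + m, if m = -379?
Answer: -16447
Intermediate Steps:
-52*309 + m = -52*309 - 379 = -16068 - 379 = -16447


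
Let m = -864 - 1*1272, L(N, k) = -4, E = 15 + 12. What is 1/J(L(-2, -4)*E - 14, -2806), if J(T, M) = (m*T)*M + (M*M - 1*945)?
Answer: -1/723348461 ≈ -1.3825e-9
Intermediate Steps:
E = 27
m = -2136 (m = -864 - 1272 = -2136)
J(T, M) = -945 + M² - 2136*M*T (J(T, M) = (-2136*T)*M + (M*M - 1*945) = -2136*M*T + (M² - 945) = -2136*M*T + (-945 + M²) = -945 + M² - 2136*M*T)
1/J(L(-2, -4)*E - 14, -2806) = 1/(-945 + (-2806)² - 2136*(-2806)*(-4*27 - 14)) = 1/(-945 + 7873636 - 2136*(-2806)*(-108 - 14)) = 1/(-945 + 7873636 - 2136*(-2806)*(-122)) = 1/(-945 + 7873636 - 731221152) = 1/(-723348461) = -1/723348461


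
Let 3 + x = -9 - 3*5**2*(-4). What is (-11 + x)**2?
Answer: 76729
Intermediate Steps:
x = 288 (x = -3 + (-9 - 3*5**2*(-4)) = -3 + (-9 - 75*(-4)) = -3 + (-9 - 3*(-100)) = -3 + (-9 + 300) = -3 + 291 = 288)
(-11 + x)**2 = (-11 + 288)**2 = 277**2 = 76729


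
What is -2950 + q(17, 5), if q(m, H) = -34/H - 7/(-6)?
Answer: -88669/30 ≈ -2955.6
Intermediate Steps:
q(m, H) = 7/6 - 34/H (q(m, H) = -34/H - 7*(-⅙) = -34/H + 7/6 = 7/6 - 34/H)
-2950 + q(17, 5) = -2950 + (7/6 - 34/5) = -2950 - 169/30 = -88669/30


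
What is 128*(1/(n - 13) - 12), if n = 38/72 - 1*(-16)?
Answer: -190464/127 ≈ -1499.7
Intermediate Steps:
n = 595/36 (n = 38*(1/72) + 16 = 19/36 + 16 = 595/36 ≈ 16.528)
128*(1/(n - 13) - 12) = 128*(1/(595/36 - 13) - 12) = 128*(1/(127/36) - 12) = 128*(36/127 - 12) = 128*(-1488/127) = -190464/127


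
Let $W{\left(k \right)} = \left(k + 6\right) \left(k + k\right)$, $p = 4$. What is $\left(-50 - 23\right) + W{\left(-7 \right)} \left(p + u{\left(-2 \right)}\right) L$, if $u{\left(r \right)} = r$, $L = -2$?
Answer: $-129$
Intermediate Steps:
$W{\left(k \right)} = 2 k \left(6 + k\right)$ ($W{\left(k \right)} = \left(6 + k\right) 2 k = 2 k \left(6 + k\right)$)
$\left(-50 - 23\right) + W{\left(-7 \right)} \left(p + u{\left(-2 \right)}\right) L = \left(-50 - 23\right) + 2 \left(-7\right) \left(6 - 7\right) \left(4 - 2\right) \left(-2\right) = -73 + 2 \left(-7\right) \left(-1\right) 2 \left(-2\right) = -73 + 14 \left(-4\right) = -73 - 56 = -129$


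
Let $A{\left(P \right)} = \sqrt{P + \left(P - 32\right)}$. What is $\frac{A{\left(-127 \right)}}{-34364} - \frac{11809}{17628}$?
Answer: $- \frac{11809}{17628} - \frac{i \sqrt{286}}{34364} \approx -0.6699 - 0.00049213 i$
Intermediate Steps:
$A{\left(P \right)} = \sqrt{-32 + 2 P}$ ($A{\left(P \right)} = \sqrt{P + \left(P - 32\right)} = \sqrt{P + \left(-32 + P\right)} = \sqrt{-32 + 2 P}$)
$\frac{A{\left(-127 \right)}}{-34364} - \frac{11809}{17628} = \frac{\sqrt{-32 + 2 \left(-127\right)}}{-34364} - \frac{11809}{17628} = \sqrt{-32 - 254} \left(- \frac{1}{34364}\right) - \frac{11809}{17628} = \sqrt{-286} \left(- \frac{1}{34364}\right) - \frac{11809}{17628} = i \sqrt{286} \left(- \frac{1}{34364}\right) - \frac{11809}{17628} = - \frac{i \sqrt{286}}{34364} - \frac{11809}{17628} = - \frac{11809}{17628} - \frac{i \sqrt{286}}{34364}$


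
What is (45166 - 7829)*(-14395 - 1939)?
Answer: -609862558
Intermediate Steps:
(45166 - 7829)*(-14395 - 1939) = 37337*(-16334) = -609862558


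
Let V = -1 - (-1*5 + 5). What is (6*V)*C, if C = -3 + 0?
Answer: 18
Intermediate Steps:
C = -3
V = -1 (V = -1 - (-5 + 5) = -1 - 1*0 = -1 + 0 = -1)
(6*V)*C = (6*(-1))*(-3) = -6*(-3) = 18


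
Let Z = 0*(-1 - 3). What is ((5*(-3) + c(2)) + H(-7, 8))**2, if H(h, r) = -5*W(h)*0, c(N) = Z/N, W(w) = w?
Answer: 225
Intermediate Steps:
Z = 0 (Z = 0*(-4) = 0)
c(N) = 0 (c(N) = 0/N = 0)
H(h, r) = 0 (H(h, r) = -5*h*0 = 0)
((5*(-3) + c(2)) + H(-7, 8))**2 = ((5*(-3) + 0) + 0)**2 = ((-15 + 0) + 0)**2 = (-15 + 0)**2 = (-15)**2 = 225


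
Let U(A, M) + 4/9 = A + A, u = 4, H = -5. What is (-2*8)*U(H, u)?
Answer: 1504/9 ≈ 167.11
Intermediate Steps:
U(A, M) = -4/9 + 2*A (U(A, M) = -4/9 + (A + A) = -4/9 + 2*A)
(-2*8)*U(H, u) = (-2*8)*(-4/9 + 2*(-5)) = -16*(-4/9 - 10) = -16*(-94/9) = 1504/9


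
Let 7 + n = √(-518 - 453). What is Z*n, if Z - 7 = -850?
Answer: 5901 - 843*I*√971 ≈ 5901.0 - 26269.0*I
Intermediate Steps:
n = -7 + I*√971 (n = -7 + √(-518 - 453) = -7 + √(-971) = -7 + I*√971 ≈ -7.0 + 31.161*I)
Z = -843 (Z = 7 - 850 = -843)
Z*n = -843*(-7 + I*√971) = 5901 - 843*I*√971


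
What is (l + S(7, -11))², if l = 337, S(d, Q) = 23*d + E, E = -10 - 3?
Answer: 235225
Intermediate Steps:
E = -13
S(d, Q) = -13 + 23*d (S(d, Q) = 23*d - 13 = -13 + 23*d)
(l + S(7, -11))² = (337 + (-13 + 23*7))² = (337 + (-13 + 161))² = (337 + 148)² = 485² = 235225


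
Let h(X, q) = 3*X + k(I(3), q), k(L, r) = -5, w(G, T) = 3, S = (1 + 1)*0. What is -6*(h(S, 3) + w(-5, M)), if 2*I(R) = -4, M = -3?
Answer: 12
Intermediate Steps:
I(R) = -2 (I(R) = (1/2)*(-4) = -2)
S = 0 (S = 2*0 = 0)
h(X, q) = -5 + 3*X (h(X, q) = 3*X - 5 = -5 + 3*X)
-6*(h(S, 3) + w(-5, M)) = -6*((-5 + 3*0) + 3) = -6*((-5 + 0) + 3) = -6*(-5 + 3) = -6*(-2) = 12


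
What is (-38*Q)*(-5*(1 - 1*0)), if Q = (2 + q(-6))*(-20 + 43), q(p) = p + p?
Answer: -43700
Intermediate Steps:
q(p) = 2*p
Q = -230 (Q = (2 + 2*(-6))*(-20 + 43) = (2 - 12)*23 = -10*23 = -230)
(-38*Q)*(-5*(1 - 1*0)) = (-38*(-230))*(-5*(1 - 1*0)) = 8740*(-5*(1 + 0)) = 8740*(-5*1) = 8740*(-5) = -43700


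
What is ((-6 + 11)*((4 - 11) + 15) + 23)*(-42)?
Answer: -2646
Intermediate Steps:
((-6 + 11)*((4 - 11) + 15) + 23)*(-42) = (5*(-7 + 15) + 23)*(-42) = (5*8 + 23)*(-42) = (40 + 23)*(-42) = 63*(-42) = -2646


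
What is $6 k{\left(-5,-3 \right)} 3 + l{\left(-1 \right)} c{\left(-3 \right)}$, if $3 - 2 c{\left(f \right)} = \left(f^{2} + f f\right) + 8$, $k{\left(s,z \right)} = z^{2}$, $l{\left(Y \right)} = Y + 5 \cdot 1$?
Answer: $116$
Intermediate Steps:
$l{\left(Y \right)} = 5 + Y$ ($l{\left(Y \right)} = Y + 5 = 5 + Y$)
$c{\left(f \right)} = - \frac{5}{2} - f^{2}$ ($c{\left(f \right)} = \frac{3}{2} - \frac{\left(f^{2} + f f\right) + 8}{2} = \frac{3}{2} - \frac{\left(f^{2} + f^{2}\right) + 8}{2} = \frac{3}{2} - \frac{2 f^{2} + 8}{2} = \frac{3}{2} - \frac{8 + 2 f^{2}}{2} = \frac{3}{2} - \left(4 + f^{2}\right) = - \frac{5}{2} - f^{2}$)
$6 k{\left(-5,-3 \right)} 3 + l{\left(-1 \right)} c{\left(-3 \right)} = 6 \left(-3\right)^{2} \cdot 3 + \left(5 - 1\right) \left(- \frac{5}{2} - \left(-3\right)^{2}\right) = 6 \cdot 9 \cdot 3 + 4 \left(- \frac{5}{2} - 9\right) = 54 \cdot 3 + 4 \left(- \frac{5}{2} - 9\right) = 162 + 4 \left(- \frac{23}{2}\right) = 162 - 46 = 116$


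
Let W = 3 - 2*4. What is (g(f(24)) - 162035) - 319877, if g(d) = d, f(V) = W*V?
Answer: -482032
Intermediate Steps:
W = -5 (W = 3 - 8 = -5)
f(V) = -5*V
(g(f(24)) - 162035) - 319877 = (-5*24 - 162035) - 319877 = (-120 - 162035) - 319877 = -162155 - 319877 = -482032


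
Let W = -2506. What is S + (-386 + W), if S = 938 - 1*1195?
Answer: -3149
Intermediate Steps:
S = -257 (S = 938 - 1195 = -257)
S + (-386 + W) = -257 + (-386 - 2506) = -257 - 2892 = -3149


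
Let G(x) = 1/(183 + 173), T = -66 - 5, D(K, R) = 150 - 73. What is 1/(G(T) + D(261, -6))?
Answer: 356/27413 ≈ 0.012987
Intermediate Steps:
D(K, R) = 77
T = -71
G(x) = 1/356
1/(G(T) + D(261, -6)) = 1/(1/356 + 77) = 1/(27413/356) = 356/27413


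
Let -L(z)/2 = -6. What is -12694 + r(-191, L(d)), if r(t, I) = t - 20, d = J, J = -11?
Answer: -12905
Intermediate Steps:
d = -11
L(z) = 12 (L(z) = -2*(-6) = 12)
r(t, I) = -20 + t
-12694 + r(-191, L(d)) = -12694 + (-20 - 191) = -12694 - 211 = -12905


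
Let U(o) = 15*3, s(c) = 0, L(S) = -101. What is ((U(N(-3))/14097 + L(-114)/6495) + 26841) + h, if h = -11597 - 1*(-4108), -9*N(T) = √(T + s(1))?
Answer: 590622759586/30520005 ≈ 19352.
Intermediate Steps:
N(T) = -√T/9 (N(T) = -√(T + 0)/9 = -√T/9)
U(o) = 45
h = -7489 (h = -11597 + 4108 = -7489)
((U(N(-3))/14097 + L(-114)/6495) + 26841) + h = ((45/14097 - 101/6495) + 26841) - 7489 = ((45*(1/14097) - 101*1/6495) + 26841) - 7489 = ((15/4699 - 101/6495) + 26841) - 7489 = (-377174/30520005 + 26841) - 7489 = 819187077031/30520005 - 7489 = 590622759586/30520005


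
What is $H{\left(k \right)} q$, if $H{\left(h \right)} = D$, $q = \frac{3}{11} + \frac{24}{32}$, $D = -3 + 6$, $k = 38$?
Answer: $\frac{135}{44} \approx 3.0682$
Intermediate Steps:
$D = 3$
$q = \frac{45}{44}$ ($q = 3 \cdot \frac{1}{11} + 24 \cdot \frac{1}{32} = \frac{3}{11} + \frac{3}{4} = \frac{45}{44} \approx 1.0227$)
$H{\left(h \right)} = 3$
$H{\left(k \right)} q = 3 \cdot \frac{45}{44} = \frac{135}{44}$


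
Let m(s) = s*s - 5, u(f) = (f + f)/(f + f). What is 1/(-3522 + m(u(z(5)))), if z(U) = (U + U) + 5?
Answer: -1/3526 ≈ -0.00028361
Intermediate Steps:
z(U) = 5 + 2*U (z(U) = 2*U + 5 = 5 + 2*U)
u(f) = 1 (u(f) = (2*f)/((2*f)) = (2*f)*(1/(2*f)) = 1)
m(s) = -5 + s² (m(s) = s² - 5 = -5 + s²)
1/(-3522 + m(u(z(5)))) = 1/(-3522 + (-5 + 1²)) = 1/(-3522 + (-5 + 1)) = 1/(-3522 - 4) = 1/(-3526) = -1/3526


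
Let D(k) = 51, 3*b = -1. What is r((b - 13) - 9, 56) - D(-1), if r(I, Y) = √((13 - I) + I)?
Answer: -51 + √13 ≈ -47.394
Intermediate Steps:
b = -⅓ (b = (⅓)*(-1) = -⅓ ≈ -0.33333)
r(I, Y) = √13
r((b - 13) - 9, 56) - D(-1) = √13 - 1*51 = √13 - 51 = -51 + √13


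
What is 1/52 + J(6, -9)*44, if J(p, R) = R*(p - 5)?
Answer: -20591/52 ≈ -395.98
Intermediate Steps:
J(p, R) = R*(-5 + p)
1/52 + J(6, -9)*44 = 1/52 - 9*(-5 + 6)*44 = 1/52 - 9*1*44 = 1/52 - 9*44 = 1/52 - 396 = -20591/52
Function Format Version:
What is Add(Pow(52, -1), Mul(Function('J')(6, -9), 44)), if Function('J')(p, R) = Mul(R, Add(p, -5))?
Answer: Rational(-20591, 52) ≈ -395.98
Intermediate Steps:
Function('J')(p, R) = Mul(R, Add(-5, p))
Add(Pow(52, -1), Mul(Function('J')(6, -9), 44)) = Add(Pow(52, -1), Mul(Mul(-9, Add(-5, 6)), 44)) = Add(Rational(1, 52), Mul(Mul(-9, 1), 44)) = Add(Rational(1, 52), Mul(-9, 44)) = Add(Rational(1, 52), -396) = Rational(-20591, 52)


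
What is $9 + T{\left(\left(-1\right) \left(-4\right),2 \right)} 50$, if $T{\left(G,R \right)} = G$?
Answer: $209$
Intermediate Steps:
$9 + T{\left(\left(-1\right) \left(-4\right),2 \right)} 50 = 9 + \left(-1\right) \left(-4\right) 50 = 9 + 4 \cdot 50 = 9 + 200 = 209$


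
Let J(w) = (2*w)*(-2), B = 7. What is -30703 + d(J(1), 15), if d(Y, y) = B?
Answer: -30696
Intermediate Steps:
J(w) = -4*w
d(Y, y) = 7
-30703 + d(J(1), 15) = -30703 + 7 = -30696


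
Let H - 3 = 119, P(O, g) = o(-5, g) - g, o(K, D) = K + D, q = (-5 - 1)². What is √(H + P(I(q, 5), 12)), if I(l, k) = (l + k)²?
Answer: 3*√13 ≈ 10.817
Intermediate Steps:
q = 36 (q = (-6)² = 36)
o(K, D) = D + K
I(l, k) = (k + l)²
P(O, g) = -5 (P(O, g) = (g - 5) - g = (-5 + g) - g = -5)
H = 122 (H = 3 + 119 = 122)
√(H + P(I(q, 5), 12)) = √(122 - 5) = √117 = 3*√13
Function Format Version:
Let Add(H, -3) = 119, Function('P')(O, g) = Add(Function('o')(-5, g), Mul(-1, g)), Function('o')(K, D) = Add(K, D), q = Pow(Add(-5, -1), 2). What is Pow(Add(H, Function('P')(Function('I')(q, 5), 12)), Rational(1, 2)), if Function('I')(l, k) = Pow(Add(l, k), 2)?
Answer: Mul(3, Pow(13, Rational(1, 2))) ≈ 10.817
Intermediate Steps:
q = 36 (q = Pow(-6, 2) = 36)
Function('o')(K, D) = Add(D, K)
Function('I')(l, k) = Pow(Add(k, l), 2)
Function('P')(O, g) = -5 (Function('P')(O, g) = Add(Add(g, -5), Mul(-1, g)) = Add(Add(-5, g), Mul(-1, g)) = -5)
H = 122 (H = Add(3, 119) = 122)
Pow(Add(H, Function('P')(Function('I')(q, 5), 12)), Rational(1, 2)) = Pow(Add(122, -5), Rational(1, 2)) = Pow(117, Rational(1, 2)) = Mul(3, Pow(13, Rational(1, 2)))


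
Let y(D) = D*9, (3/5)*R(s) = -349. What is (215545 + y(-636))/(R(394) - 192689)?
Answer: -629463/579812 ≈ -1.0856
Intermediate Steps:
R(s) = -1745/3 (R(s) = (5/3)*(-349) = -1745/3)
y(D) = 9*D
(215545 + y(-636))/(R(394) - 192689) = (215545 + 9*(-636))/(-1745/3 - 192689) = (215545 - 5724)/(-579812/3) = 209821*(-3/579812) = -629463/579812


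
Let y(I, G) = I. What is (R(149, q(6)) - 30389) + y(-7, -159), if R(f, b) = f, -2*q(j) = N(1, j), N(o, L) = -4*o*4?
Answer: -30247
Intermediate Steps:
N(o, L) = -16*o
q(j) = 8 (q(j) = -(-8) = -1/2*(-16) = 8)
(R(149, q(6)) - 30389) + y(-7, -159) = (149 - 30389) - 7 = -30240 - 7 = -30247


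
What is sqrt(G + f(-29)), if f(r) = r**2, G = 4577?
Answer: 3*sqrt(602) ≈ 73.607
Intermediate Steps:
sqrt(G + f(-29)) = sqrt(4577 + (-29)**2) = sqrt(4577 + 841) = sqrt(5418) = 3*sqrt(602)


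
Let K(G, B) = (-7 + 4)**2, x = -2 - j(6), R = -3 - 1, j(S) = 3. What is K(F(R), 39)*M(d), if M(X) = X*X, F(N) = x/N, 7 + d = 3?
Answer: 144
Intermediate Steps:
d = -4 (d = -7 + 3 = -4)
R = -4
x = -5 (x = -2 - 1*3 = -2 - 3 = -5)
F(N) = -5/N
M(X) = X**2
K(G, B) = 9 (K(G, B) = (-3)**2 = 9)
K(F(R), 39)*M(d) = 9*(-4)**2 = 9*16 = 144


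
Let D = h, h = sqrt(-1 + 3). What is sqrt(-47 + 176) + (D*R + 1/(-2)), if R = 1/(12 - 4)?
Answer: -1/2 + sqrt(129) + sqrt(2)/8 ≈ 11.035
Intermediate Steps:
h = sqrt(2) ≈ 1.4142
R = 1/8 ≈ 0.12500
D = sqrt(2) ≈ 1.4142
sqrt(-47 + 176) + (D*R + 1/(-2)) = sqrt(-47 + 176) + (sqrt(2)*(1/8) + 1/(-2)) = sqrt(129) + (sqrt(2)/8 - 1/2) = sqrt(129) + (-1/2 + sqrt(2)/8) = -1/2 + sqrt(129) + sqrt(2)/8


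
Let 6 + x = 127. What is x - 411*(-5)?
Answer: 2176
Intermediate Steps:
x = 121 (x = -6 + 127 = 121)
x - 411*(-5) = 121 - 411*(-5) = 121 + 2055 = 2176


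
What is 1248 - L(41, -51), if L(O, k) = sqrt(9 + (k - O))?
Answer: 1248 - I*sqrt(83) ≈ 1248.0 - 9.1104*I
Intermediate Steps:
L(O, k) = sqrt(9 + k - O)
1248 - L(41, -51) = 1248 - sqrt(9 - 51 - 1*41) = 1248 - sqrt(9 - 51 - 41) = 1248 - sqrt(-83) = 1248 - I*sqrt(83)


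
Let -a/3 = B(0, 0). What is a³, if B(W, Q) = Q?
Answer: 0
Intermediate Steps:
a = 0 (a = -3*0 = 0)
a³ = 0³ = 0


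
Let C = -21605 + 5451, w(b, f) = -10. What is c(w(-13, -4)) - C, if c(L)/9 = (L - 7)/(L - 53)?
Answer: 113095/7 ≈ 16156.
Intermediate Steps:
C = -16154
c(L) = 9*(-7 + L)/(-53 + L) (c(L) = 9*((L - 7)/(L - 53)) = 9*((-7 + L)/(-53 + L)) = 9*(-7 + L)/(-53 + L))
c(w(-13, -4)) - C = 9*(-7 - 10)/(-53 - 10) - 1*(-16154) = 9*(-17)/(-63) + 16154 = 9*(-1/63)*(-17) + 16154 = 17/7 + 16154 = 113095/7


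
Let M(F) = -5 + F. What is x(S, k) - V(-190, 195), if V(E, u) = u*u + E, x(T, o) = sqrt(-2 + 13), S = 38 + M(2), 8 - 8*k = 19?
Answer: -37835 + sqrt(11) ≈ -37832.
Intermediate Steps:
k = -11/8 (k = 1 - 1/8*19 = 1 - 19/8 = -11/8 ≈ -1.3750)
S = 35 (S = 38 + (-5 + 2) = 38 - 3 = 35)
x(T, o) = sqrt(11)
V(E, u) = E + u**2 (V(E, u) = u**2 + E = E + u**2)
x(S, k) - V(-190, 195) = sqrt(11) - (-190 + 195**2) = sqrt(11) - (-190 + 38025) = sqrt(11) - 1*37835 = sqrt(11) - 37835 = -37835 + sqrt(11)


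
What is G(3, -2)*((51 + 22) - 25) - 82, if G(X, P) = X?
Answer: 62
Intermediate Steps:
G(3, -2)*((51 + 22) - 25) - 82 = 3*((51 + 22) - 25) - 82 = 3*(73 - 25) - 82 = 3*48 - 82 = 144 - 82 = 62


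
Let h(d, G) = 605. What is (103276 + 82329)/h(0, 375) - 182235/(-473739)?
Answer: 5869238618/19107473 ≈ 307.17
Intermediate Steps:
(103276 + 82329)/h(0, 375) - 182235/(-473739) = (103276 + 82329)/605 - 182235/(-473739) = 185605*(1/605) - 182235*(-1/473739) = 37121/121 + 60745/157913 = 5869238618/19107473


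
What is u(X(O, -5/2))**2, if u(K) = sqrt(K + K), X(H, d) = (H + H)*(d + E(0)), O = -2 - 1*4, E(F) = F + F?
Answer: 60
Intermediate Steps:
E(F) = 2*F
O = -6 (O = -2 - 4 = -6)
X(H, d) = 2*H*d (X(H, d) = (H + H)*(d + 2*0) = (2*H)*(d + 0) = (2*H)*d = 2*H*d)
u(K) = sqrt(2)*sqrt(K) (u(K) = sqrt(2*K) = sqrt(2)*sqrt(K))
u(X(O, -5/2))**2 = (sqrt(2)*sqrt(2*(-6)*(-5/2)))**2 = (sqrt(2)*sqrt(30))**2 = (2*sqrt(15))**2 = 60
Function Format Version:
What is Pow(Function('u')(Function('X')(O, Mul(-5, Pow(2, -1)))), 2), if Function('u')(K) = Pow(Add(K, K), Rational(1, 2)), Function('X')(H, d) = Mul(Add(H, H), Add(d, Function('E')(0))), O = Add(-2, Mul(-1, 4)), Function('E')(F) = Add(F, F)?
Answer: 60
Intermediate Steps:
Function('E')(F) = Mul(2, F)
O = -6 (O = Add(-2, -4) = -6)
Function('X')(H, d) = Mul(2, H, d) (Function('X')(H, d) = Mul(Add(H, H), Add(d, Mul(2, 0))) = Mul(Mul(2, H), Add(d, 0)) = Mul(Mul(2, H), d) = Mul(2, H, d))
Function('u')(K) = Mul(Pow(2, Rational(1, 2)), Pow(K, Rational(1, 2))) (Function('u')(K) = Pow(Mul(2, K), Rational(1, 2)) = Mul(Pow(2, Rational(1, 2)), Pow(K, Rational(1, 2))))
Pow(Function('u')(Function('X')(O, Mul(-5, Pow(2, -1)))), 2) = Pow(Mul(Pow(2, Rational(1, 2)), Pow(Mul(2, -6, Mul(-5, Pow(2, -1))), Rational(1, 2))), 2) = Pow(Mul(Pow(2, Rational(1, 2)), Pow(Mul(2, -6, Mul(-5, Rational(1, 2))), Rational(1, 2))), 2) = Pow(Mul(Pow(2, Rational(1, 2)), Pow(Mul(2, -6, Rational(-5, 2)), Rational(1, 2))), 2) = Pow(Mul(Pow(2, Rational(1, 2)), Pow(30, Rational(1, 2))), 2) = Pow(Mul(2, Pow(15, Rational(1, 2))), 2) = 60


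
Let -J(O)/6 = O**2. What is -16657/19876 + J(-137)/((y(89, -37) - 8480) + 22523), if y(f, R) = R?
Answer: -1235806903/139191628 ≈ -8.8785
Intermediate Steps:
J(O) = -6*O**2
-16657/19876 + J(-137)/((y(89, -37) - 8480) + 22523) = -16657/19876 + (-6*(-137)**2)/((-37 - 8480) + 22523) = -16657*1/19876 + (-6*18769)/(-8517 + 22523) = -16657/19876 - 112614/14006 = -16657/19876 - 112614*1/14006 = -16657/19876 - 56307/7003 = -1235806903/139191628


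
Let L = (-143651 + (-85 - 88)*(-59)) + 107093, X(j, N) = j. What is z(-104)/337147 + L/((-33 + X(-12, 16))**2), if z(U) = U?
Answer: -8884371197/682722675 ≈ -13.013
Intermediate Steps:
L = -26351 (L = (-143651 - 173*(-59)) + 107093 = (-143651 + 10207) + 107093 = -133444 + 107093 = -26351)
z(-104)/337147 + L/((-33 + X(-12, 16))**2) = -104/337147 - 26351/(-33 - 12)**2 = -104*1/337147 - 26351/((-45)**2) = -104/337147 - 26351/2025 = -8884371197/682722675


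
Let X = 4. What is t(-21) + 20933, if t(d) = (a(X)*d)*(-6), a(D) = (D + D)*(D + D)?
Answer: 28997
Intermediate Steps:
a(D) = 4*D² (a(D) = (2*D)*(2*D) = 4*D²)
t(d) = -384*d (t(d) = ((4*4²)*d)*(-6) = ((4*16)*d)*(-6) = (64*d)*(-6) = -384*d)
t(-21) + 20933 = -384*(-21) + 20933 = 8064 + 20933 = 28997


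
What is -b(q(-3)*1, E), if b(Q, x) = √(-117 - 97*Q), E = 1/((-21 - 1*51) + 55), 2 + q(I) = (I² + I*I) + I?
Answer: -I*√1378 ≈ -37.121*I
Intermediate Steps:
q(I) = -2 + I + 2*I² (q(I) = -2 + ((I² + I*I) + I) = -2 + ((I² + I²) + I) = -2 + (2*I² + I) = -2 + (I + 2*I²) = -2 + I + 2*I²)
E = -1/17 (E = 1/((-21 - 51) + 55) = 1/(-72 + 55) = 1/(-17) = -1/17 ≈ -0.058824)
-b(q(-3)*1, E) = -√(-117 - 97*(-2 - 3 + 2*(-3)²)) = -√(-117 - 97*(-2 - 3 + 2*9)) = -√(-117 - 97*(-2 - 3 + 18)) = -√(-117 - 1261) = -√(-1378) = -I*√1378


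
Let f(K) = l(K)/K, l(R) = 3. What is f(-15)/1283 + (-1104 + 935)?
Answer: -1084136/6415 ≈ -169.00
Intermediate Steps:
f(K) = 3/K
f(-15)/1283 + (-1104 + 935) = (3/(-15))/1283 + (-1104 + 935) = (3*(-1/15))*(1/1283) - 169 = -⅕*1/1283 - 169 = -1/6415 - 169 = -1084136/6415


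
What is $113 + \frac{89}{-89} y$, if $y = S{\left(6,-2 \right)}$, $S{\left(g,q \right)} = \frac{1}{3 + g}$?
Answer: $\frac{1016}{9} \approx 112.89$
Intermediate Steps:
$y = \frac{1}{9}$ ($y = \frac{1}{3 + 6} = \frac{1}{9} \approx 0.11111$)
$113 + \frac{89}{-89} y = 113 + \frac{89}{-89} \cdot \frac{1}{9} = 113 + 89 \left(- \frac{1}{89}\right) \frac{1}{9} = 113 - \frac{1}{9} = \frac{1016}{9}$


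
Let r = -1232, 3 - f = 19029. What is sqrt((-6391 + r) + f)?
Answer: 9*I*sqrt(329) ≈ 163.25*I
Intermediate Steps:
f = -19026 (f = 3 - 1*19029 = 3 - 19029 = -19026)
sqrt((-6391 + r) + f) = sqrt((-6391 - 1232) - 19026) = sqrt(-7623 - 19026) = sqrt(-26649) = 9*I*sqrt(329)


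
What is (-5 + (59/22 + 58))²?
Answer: 1500625/484 ≈ 3100.5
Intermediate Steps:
(-5 + (59/22 + 58))² = (-5 + 1335/22)² = (1225/22)² = 1500625/484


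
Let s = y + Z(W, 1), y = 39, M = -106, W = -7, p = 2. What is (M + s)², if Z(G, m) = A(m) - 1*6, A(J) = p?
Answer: 5041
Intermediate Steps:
A(J) = 2
Z(G, m) = -4 (Z(G, m) = 2 - 1*6 = 2 - 6 = -4)
s = 35 (s = 39 - 4 = 35)
(M + s)² = (-106 + 35)² = (-71)² = 5041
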